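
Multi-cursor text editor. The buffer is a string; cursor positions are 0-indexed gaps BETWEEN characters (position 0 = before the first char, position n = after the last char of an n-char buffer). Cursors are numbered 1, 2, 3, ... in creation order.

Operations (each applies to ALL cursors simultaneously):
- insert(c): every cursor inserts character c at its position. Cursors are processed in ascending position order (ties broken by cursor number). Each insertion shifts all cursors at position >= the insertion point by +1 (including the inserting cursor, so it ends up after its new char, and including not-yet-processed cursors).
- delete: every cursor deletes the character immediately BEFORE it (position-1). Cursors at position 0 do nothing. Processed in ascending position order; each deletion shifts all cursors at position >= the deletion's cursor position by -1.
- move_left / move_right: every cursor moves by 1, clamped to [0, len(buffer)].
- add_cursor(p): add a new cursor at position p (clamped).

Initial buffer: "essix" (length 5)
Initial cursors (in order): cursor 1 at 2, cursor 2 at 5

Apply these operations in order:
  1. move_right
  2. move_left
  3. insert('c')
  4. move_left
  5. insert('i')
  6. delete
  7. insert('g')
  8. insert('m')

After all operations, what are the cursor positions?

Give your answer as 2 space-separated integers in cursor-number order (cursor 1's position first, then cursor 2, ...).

After op 1 (move_right): buffer="essix" (len 5), cursors c1@3 c2@5, authorship .....
After op 2 (move_left): buffer="essix" (len 5), cursors c1@2 c2@4, authorship .....
After op 3 (insert('c')): buffer="escsicx" (len 7), cursors c1@3 c2@6, authorship ..1..2.
After op 4 (move_left): buffer="escsicx" (len 7), cursors c1@2 c2@5, authorship ..1..2.
After op 5 (insert('i')): buffer="esicsiicx" (len 9), cursors c1@3 c2@7, authorship ..11..22.
After op 6 (delete): buffer="escsicx" (len 7), cursors c1@2 c2@5, authorship ..1..2.
After op 7 (insert('g')): buffer="esgcsigcx" (len 9), cursors c1@3 c2@7, authorship ..11..22.
After op 8 (insert('m')): buffer="esgmcsigmcx" (len 11), cursors c1@4 c2@9, authorship ..111..222.

Answer: 4 9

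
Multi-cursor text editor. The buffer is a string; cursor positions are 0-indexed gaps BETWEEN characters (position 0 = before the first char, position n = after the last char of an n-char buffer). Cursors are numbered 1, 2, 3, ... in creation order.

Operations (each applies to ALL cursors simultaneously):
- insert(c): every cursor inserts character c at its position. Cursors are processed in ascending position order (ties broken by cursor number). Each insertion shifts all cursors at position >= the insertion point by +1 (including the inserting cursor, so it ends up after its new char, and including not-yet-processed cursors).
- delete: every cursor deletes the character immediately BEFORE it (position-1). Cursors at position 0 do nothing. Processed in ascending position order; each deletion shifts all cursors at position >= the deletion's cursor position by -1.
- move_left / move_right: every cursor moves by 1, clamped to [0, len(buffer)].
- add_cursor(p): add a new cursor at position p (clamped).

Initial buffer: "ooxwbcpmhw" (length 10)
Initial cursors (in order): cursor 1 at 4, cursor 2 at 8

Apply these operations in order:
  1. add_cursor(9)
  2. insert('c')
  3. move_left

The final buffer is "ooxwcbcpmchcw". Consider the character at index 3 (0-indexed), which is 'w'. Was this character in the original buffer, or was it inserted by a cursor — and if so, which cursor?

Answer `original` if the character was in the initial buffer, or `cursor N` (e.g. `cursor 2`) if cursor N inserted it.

Answer: original

Derivation:
After op 1 (add_cursor(9)): buffer="ooxwbcpmhw" (len 10), cursors c1@4 c2@8 c3@9, authorship ..........
After op 2 (insert('c')): buffer="ooxwcbcpmchcw" (len 13), cursors c1@5 c2@10 c3@12, authorship ....1....2.3.
After op 3 (move_left): buffer="ooxwcbcpmchcw" (len 13), cursors c1@4 c2@9 c3@11, authorship ....1....2.3.
Authorship (.=original, N=cursor N): . . . . 1 . . . . 2 . 3 .
Index 3: author = original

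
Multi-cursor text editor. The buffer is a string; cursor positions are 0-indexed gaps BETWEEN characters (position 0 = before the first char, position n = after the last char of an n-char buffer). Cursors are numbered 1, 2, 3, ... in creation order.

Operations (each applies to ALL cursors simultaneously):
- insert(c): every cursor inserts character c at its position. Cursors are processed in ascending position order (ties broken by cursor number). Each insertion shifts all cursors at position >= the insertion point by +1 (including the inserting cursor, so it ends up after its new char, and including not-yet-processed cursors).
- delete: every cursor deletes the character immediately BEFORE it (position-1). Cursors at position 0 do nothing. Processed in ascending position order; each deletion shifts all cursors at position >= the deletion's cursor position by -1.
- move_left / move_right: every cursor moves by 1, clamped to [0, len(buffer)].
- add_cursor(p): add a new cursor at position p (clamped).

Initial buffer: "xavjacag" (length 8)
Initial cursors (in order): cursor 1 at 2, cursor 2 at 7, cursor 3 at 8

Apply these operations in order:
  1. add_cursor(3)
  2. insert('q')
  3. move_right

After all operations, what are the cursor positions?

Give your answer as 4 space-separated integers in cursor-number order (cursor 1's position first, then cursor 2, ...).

Answer: 4 11 12 6

Derivation:
After op 1 (add_cursor(3)): buffer="xavjacag" (len 8), cursors c1@2 c4@3 c2@7 c3@8, authorship ........
After op 2 (insert('q')): buffer="xaqvqjacaqgq" (len 12), cursors c1@3 c4@5 c2@10 c3@12, authorship ..1.4....2.3
After op 3 (move_right): buffer="xaqvqjacaqgq" (len 12), cursors c1@4 c4@6 c2@11 c3@12, authorship ..1.4....2.3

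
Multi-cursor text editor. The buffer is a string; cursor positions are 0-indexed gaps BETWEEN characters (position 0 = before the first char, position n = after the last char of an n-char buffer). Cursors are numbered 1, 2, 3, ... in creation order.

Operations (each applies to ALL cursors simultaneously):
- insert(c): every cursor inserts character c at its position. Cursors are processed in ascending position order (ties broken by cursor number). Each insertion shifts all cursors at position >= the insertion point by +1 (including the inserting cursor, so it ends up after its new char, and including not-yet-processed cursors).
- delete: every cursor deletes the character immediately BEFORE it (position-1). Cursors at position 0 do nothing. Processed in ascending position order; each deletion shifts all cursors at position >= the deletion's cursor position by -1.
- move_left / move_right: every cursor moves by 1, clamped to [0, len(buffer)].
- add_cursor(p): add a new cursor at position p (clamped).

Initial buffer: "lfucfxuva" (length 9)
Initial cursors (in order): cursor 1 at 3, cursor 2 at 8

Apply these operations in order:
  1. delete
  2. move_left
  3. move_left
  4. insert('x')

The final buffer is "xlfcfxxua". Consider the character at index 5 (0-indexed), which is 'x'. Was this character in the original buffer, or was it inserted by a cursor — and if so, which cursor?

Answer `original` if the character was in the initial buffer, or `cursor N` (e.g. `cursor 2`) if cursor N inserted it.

Answer: cursor 2

Derivation:
After op 1 (delete): buffer="lfcfxua" (len 7), cursors c1@2 c2@6, authorship .......
After op 2 (move_left): buffer="lfcfxua" (len 7), cursors c1@1 c2@5, authorship .......
After op 3 (move_left): buffer="lfcfxua" (len 7), cursors c1@0 c2@4, authorship .......
After op 4 (insert('x')): buffer="xlfcfxxua" (len 9), cursors c1@1 c2@6, authorship 1....2...
Authorship (.=original, N=cursor N): 1 . . . . 2 . . .
Index 5: author = 2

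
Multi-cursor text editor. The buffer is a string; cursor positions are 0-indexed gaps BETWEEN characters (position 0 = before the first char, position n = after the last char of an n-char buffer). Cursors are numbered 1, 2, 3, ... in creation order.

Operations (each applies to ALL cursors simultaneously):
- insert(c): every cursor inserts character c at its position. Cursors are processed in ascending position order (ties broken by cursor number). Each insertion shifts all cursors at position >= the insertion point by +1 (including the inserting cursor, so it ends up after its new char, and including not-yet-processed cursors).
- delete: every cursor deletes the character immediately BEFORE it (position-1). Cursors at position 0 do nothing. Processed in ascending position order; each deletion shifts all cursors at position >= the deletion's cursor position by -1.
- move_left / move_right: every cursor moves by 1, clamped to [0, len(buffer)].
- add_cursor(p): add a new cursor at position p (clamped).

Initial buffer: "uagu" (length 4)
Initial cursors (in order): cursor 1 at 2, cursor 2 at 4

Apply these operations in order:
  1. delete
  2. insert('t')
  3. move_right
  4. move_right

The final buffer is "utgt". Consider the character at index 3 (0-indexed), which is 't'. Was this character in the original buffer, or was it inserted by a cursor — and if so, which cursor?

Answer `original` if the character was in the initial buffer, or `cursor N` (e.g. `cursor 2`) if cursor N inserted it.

Answer: cursor 2

Derivation:
After op 1 (delete): buffer="ug" (len 2), cursors c1@1 c2@2, authorship ..
After op 2 (insert('t')): buffer="utgt" (len 4), cursors c1@2 c2@4, authorship .1.2
After op 3 (move_right): buffer="utgt" (len 4), cursors c1@3 c2@4, authorship .1.2
After op 4 (move_right): buffer="utgt" (len 4), cursors c1@4 c2@4, authorship .1.2
Authorship (.=original, N=cursor N): . 1 . 2
Index 3: author = 2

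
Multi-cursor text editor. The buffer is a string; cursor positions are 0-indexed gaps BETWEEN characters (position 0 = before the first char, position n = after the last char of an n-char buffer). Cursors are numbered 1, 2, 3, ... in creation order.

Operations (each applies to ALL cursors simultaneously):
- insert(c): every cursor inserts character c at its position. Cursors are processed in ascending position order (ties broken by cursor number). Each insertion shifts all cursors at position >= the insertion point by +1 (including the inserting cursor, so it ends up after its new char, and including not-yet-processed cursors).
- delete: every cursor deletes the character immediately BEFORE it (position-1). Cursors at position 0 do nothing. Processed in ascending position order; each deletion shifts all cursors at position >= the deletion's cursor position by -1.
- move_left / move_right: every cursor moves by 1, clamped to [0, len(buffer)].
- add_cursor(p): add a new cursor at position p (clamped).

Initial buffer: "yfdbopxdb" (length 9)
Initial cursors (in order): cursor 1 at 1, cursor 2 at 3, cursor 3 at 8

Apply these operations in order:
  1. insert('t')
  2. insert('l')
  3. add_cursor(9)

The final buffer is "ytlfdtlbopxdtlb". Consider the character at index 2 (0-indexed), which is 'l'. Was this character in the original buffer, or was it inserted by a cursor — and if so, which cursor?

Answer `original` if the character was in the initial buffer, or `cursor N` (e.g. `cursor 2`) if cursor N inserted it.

After op 1 (insert('t')): buffer="ytfdtbopxdtb" (len 12), cursors c1@2 c2@5 c3@11, authorship .1..2.....3.
After op 2 (insert('l')): buffer="ytlfdtlbopxdtlb" (len 15), cursors c1@3 c2@7 c3@14, authorship .11..22.....33.
After op 3 (add_cursor(9)): buffer="ytlfdtlbopxdtlb" (len 15), cursors c1@3 c2@7 c4@9 c3@14, authorship .11..22.....33.
Authorship (.=original, N=cursor N): . 1 1 . . 2 2 . . . . . 3 3 .
Index 2: author = 1

Answer: cursor 1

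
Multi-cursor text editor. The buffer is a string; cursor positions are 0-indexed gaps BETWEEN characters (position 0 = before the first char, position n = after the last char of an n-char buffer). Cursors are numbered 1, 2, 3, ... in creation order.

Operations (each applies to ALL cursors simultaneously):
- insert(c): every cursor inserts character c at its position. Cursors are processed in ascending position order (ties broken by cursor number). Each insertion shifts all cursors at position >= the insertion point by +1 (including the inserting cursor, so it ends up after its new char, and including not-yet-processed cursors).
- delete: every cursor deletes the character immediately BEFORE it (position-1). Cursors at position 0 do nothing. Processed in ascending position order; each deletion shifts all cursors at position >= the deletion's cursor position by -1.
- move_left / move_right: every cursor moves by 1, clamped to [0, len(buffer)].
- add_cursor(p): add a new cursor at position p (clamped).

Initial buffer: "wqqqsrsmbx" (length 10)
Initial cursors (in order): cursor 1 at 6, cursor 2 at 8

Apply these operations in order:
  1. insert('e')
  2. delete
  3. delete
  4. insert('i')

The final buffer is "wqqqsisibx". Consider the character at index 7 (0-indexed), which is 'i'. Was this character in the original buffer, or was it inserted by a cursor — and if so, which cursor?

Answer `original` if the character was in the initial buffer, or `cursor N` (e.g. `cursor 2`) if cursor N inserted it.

Answer: cursor 2

Derivation:
After op 1 (insert('e')): buffer="wqqqsresmebx" (len 12), cursors c1@7 c2@10, authorship ......1..2..
After op 2 (delete): buffer="wqqqsrsmbx" (len 10), cursors c1@6 c2@8, authorship ..........
After op 3 (delete): buffer="wqqqssbx" (len 8), cursors c1@5 c2@6, authorship ........
After op 4 (insert('i')): buffer="wqqqsisibx" (len 10), cursors c1@6 c2@8, authorship .....1.2..
Authorship (.=original, N=cursor N): . . . . . 1 . 2 . .
Index 7: author = 2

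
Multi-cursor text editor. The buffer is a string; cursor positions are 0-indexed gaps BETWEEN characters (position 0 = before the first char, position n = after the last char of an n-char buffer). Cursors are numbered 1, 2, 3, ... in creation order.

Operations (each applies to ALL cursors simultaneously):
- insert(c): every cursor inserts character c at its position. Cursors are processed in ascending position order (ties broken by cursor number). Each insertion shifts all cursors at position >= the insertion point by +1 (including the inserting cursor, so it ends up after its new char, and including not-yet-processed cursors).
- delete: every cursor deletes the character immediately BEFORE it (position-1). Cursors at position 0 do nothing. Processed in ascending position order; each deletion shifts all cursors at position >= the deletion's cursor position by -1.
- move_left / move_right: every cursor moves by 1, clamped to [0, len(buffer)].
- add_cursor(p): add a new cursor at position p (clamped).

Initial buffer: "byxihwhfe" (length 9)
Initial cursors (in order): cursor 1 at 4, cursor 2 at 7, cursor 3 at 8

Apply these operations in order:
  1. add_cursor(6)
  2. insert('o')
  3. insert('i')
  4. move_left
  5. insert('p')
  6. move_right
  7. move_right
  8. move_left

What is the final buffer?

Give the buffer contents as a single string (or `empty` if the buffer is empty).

Answer: byxiopihwopihopifopie

Derivation:
After op 1 (add_cursor(6)): buffer="byxihwhfe" (len 9), cursors c1@4 c4@6 c2@7 c3@8, authorship .........
After op 2 (insert('o')): buffer="byxiohwohofoe" (len 13), cursors c1@5 c4@8 c2@10 c3@12, authorship ....1..4.2.3.
After op 3 (insert('i')): buffer="byxioihwoihoifoie" (len 17), cursors c1@6 c4@10 c2@13 c3@16, authorship ....11..44.22.33.
After op 4 (move_left): buffer="byxioihwoihoifoie" (len 17), cursors c1@5 c4@9 c2@12 c3@15, authorship ....11..44.22.33.
After op 5 (insert('p')): buffer="byxiopihwopihopifopie" (len 21), cursors c1@6 c4@11 c2@15 c3@19, authorship ....111..444.222.333.
After op 6 (move_right): buffer="byxiopihwopihopifopie" (len 21), cursors c1@7 c4@12 c2@16 c3@20, authorship ....111..444.222.333.
After op 7 (move_right): buffer="byxiopihwopihopifopie" (len 21), cursors c1@8 c4@13 c2@17 c3@21, authorship ....111..444.222.333.
After op 8 (move_left): buffer="byxiopihwopihopifopie" (len 21), cursors c1@7 c4@12 c2@16 c3@20, authorship ....111..444.222.333.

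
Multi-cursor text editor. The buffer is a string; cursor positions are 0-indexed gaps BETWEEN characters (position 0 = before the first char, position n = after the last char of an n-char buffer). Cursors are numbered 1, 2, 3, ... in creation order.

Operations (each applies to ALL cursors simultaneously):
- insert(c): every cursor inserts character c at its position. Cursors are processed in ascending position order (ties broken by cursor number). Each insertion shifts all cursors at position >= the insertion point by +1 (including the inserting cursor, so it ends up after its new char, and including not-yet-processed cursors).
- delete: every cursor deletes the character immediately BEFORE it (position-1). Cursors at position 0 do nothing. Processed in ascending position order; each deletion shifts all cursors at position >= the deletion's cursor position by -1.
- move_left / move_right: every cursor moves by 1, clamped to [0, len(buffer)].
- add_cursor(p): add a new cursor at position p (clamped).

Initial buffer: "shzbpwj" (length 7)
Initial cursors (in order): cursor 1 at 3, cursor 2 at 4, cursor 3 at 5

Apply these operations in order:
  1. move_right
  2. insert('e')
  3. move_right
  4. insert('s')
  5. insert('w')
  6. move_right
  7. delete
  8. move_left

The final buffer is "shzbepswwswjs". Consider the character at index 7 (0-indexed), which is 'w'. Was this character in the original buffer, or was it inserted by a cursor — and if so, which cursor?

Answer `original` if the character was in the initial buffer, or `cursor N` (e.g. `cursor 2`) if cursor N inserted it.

Answer: cursor 1

Derivation:
After op 1 (move_right): buffer="shzbpwj" (len 7), cursors c1@4 c2@5 c3@6, authorship .......
After op 2 (insert('e')): buffer="shzbepewej" (len 10), cursors c1@5 c2@7 c3@9, authorship ....1.2.3.
After op 3 (move_right): buffer="shzbepewej" (len 10), cursors c1@6 c2@8 c3@10, authorship ....1.2.3.
After op 4 (insert('s')): buffer="shzbepsewsejs" (len 13), cursors c1@7 c2@10 c3@13, authorship ....1.12.23.3
After op 5 (insert('w')): buffer="shzbepswewswejsw" (len 16), cursors c1@8 c2@12 c3@16, authorship ....1.112.223.33
After op 6 (move_right): buffer="shzbepswewswejsw" (len 16), cursors c1@9 c2@13 c3@16, authorship ....1.112.223.33
After op 7 (delete): buffer="shzbepswwswjs" (len 13), cursors c1@8 c2@11 c3@13, authorship ....1.11.22.3
After op 8 (move_left): buffer="shzbepswwswjs" (len 13), cursors c1@7 c2@10 c3@12, authorship ....1.11.22.3
Authorship (.=original, N=cursor N): . . . . 1 . 1 1 . 2 2 . 3
Index 7: author = 1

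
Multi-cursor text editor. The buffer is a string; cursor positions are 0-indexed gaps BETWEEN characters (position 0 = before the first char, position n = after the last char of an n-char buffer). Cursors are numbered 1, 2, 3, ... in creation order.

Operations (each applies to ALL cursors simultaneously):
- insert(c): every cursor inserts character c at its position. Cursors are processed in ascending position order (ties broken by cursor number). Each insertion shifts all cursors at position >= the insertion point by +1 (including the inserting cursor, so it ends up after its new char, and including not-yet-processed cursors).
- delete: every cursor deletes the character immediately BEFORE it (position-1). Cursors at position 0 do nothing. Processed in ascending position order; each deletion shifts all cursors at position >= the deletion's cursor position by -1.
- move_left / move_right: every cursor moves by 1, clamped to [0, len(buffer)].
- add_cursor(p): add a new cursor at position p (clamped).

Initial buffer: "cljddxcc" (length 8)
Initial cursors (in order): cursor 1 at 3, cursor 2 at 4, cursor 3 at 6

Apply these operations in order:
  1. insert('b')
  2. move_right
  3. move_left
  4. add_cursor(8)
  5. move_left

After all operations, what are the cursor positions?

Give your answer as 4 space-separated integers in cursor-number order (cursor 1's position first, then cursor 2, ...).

After op 1 (insert('b')): buffer="cljbdbdxbcc" (len 11), cursors c1@4 c2@6 c3@9, authorship ...1.2..3..
After op 2 (move_right): buffer="cljbdbdxbcc" (len 11), cursors c1@5 c2@7 c3@10, authorship ...1.2..3..
After op 3 (move_left): buffer="cljbdbdxbcc" (len 11), cursors c1@4 c2@6 c3@9, authorship ...1.2..3..
After op 4 (add_cursor(8)): buffer="cljbdbdxbcc" (len 11), cursors c1@4 c2@6 c4@8 c3@9, authorship ...1.2..3..
After op 5 (move_left): buffer="cljbdbdxbcc" (len 11), cursors c1@3 c2@5 c4@7 c3@8, authorship ...1.2..3..

Answer: 3 5 8 7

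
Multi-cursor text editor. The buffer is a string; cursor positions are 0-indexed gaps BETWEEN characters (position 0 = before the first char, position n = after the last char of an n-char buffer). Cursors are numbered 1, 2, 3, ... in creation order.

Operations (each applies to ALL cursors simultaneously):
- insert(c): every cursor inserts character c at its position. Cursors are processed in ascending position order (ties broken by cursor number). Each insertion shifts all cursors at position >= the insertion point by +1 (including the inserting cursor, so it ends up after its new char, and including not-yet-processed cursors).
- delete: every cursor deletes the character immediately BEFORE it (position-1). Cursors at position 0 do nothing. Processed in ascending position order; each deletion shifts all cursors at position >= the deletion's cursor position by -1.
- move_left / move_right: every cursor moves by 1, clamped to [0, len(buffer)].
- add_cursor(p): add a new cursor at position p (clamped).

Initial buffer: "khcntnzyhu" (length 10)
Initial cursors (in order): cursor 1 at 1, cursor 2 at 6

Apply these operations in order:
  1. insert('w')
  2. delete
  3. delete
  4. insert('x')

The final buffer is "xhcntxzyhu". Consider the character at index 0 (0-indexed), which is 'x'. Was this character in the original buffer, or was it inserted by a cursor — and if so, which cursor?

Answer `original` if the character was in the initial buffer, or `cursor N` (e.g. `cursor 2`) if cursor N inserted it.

Answer: cursor 1

Derivation:
After op 1 (insert('w')): buffer="kwhcntnwzyhu" (len 12), cursors c1@2 c2@8, authorship .1.....2....
After op 2 (delete): buffer="khcntnzyhu" (len 10), cursors c1@1 c2@6, authorship ..........
After op 3 (delete): buffer="hcntzyhu" (len 8), cursors c1@0 c2@4, authorship ........
After op 4 (insert('x')): buffer="xhcntxzyhu" (len 10), cursors c1@1 c2@6, authorship 1....2....
Authorship (.=original, N=cursor N): 1 . . . . 2 . . . .
Index 0: author = 1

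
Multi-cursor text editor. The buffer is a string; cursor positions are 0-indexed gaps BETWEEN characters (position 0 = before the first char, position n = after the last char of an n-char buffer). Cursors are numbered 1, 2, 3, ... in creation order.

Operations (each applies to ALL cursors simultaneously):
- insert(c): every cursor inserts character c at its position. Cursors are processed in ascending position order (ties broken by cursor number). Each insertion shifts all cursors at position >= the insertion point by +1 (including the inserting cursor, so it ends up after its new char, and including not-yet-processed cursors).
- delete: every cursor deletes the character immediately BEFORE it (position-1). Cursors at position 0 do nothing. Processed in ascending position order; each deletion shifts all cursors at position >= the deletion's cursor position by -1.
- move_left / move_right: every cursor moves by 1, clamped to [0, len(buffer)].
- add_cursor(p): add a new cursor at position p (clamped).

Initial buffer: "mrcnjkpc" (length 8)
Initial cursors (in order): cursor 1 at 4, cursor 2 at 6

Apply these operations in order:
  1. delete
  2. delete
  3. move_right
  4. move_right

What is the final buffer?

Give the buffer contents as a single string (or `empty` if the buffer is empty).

After op 1 (delete): buffer="mrcjpc" (len 6), cursors c1@3 c2@4, authorship ......
After op 2 (delete): buffer="mrpc" (len 4), cursors c1@2 c2@2, authorship ....
After op 3 (move_right): buffer="mrpc" (len 4), cursors c1@3 c2@3, authorship ....
After op 4 (move_right): buffer="mrpc" (len 4), cursors c1@4 c2@4, authorship ....

Answer: mrpc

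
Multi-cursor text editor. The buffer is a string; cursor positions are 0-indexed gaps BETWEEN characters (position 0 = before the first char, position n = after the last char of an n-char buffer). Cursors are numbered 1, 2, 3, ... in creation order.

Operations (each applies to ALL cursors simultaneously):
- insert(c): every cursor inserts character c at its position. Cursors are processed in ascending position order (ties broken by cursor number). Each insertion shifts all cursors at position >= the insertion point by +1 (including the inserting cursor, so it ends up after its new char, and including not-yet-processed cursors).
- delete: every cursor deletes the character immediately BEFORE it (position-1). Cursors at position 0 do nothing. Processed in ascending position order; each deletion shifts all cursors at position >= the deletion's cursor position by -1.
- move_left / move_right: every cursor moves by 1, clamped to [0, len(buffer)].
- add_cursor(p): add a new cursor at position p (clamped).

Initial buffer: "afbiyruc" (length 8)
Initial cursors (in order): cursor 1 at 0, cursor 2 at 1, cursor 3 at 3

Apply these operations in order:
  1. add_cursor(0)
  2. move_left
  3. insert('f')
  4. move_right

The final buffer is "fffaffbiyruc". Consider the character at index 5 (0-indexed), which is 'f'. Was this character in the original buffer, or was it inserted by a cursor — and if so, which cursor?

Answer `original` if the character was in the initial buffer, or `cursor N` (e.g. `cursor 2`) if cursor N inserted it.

Answer: cursor 3

Derivation:
After op 1 (add_cursor(0)): buffer="afbiyruc" (len 8), cursors c1@0 c4@0 c2@1 c3@3, authorship ........
After op 2 (move_left): buffer="afbiyruc" (len 8), cursors c1@0 c2@0 c4@0 c3@2, authorship ........
After op 3 (insert('f')): buffer="fffaffbiyruc" (len 12), cursors c1@3 c2@3 c4@3 c3@6, authorship 124..3......
After op 4 (move_right): buffer="fffaffbiyruc" (len 12), cursors c1@4 c2@4 c4@4 c3@7, authorship 124..3......
Authorship (.=original, N=cursor N): 1 2 4 . . 3 . . . . . .
Index 5: author = 3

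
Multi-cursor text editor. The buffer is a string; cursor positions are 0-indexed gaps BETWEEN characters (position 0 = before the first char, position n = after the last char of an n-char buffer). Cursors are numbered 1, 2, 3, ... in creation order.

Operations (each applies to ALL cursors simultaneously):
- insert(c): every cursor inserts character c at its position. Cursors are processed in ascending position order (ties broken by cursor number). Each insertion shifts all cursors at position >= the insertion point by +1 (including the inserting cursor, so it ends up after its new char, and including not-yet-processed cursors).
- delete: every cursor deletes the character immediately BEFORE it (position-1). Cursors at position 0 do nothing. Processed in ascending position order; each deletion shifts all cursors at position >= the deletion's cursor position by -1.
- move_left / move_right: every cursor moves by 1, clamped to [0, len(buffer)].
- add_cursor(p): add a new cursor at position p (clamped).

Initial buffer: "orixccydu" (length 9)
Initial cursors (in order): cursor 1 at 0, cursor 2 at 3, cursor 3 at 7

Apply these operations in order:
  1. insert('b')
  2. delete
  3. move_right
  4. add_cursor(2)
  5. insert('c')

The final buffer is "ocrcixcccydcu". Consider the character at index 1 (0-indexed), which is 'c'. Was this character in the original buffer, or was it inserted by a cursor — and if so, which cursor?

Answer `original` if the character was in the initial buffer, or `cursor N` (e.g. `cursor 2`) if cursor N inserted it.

Answer: cursor 1

Derivation:
After op 1 (insert('b')): buffer="boribxccybdu" (len 12), cursors c1@1 c2@5 c3@10, authorship 1...2....3..
After op 2 (delete): buffer="orixccydu" (len 9), cursors c1@0 c2@3 c3@7, authorship .........
After op 3 (move_right): buffer="orixccydu" (len 9), cursors c1@1 c2@4 c3@8, authorship .........
After op 4 (add_cursor(2)): buffer="orixccydu" (len 9), cursors c1@1 c4@2 c2@4 c3@8, authorship .........
After op 5 (insert('c')): buffer="ocrcixcccydcu" (len 13), cursors c1@2 c4@4 c2@7 c3@12, authorship .1.4..2....3.
Authorship (.=original, N=cursor N): . 1 . 4 . . 2 . . . . 3 .
Index 1: author = 1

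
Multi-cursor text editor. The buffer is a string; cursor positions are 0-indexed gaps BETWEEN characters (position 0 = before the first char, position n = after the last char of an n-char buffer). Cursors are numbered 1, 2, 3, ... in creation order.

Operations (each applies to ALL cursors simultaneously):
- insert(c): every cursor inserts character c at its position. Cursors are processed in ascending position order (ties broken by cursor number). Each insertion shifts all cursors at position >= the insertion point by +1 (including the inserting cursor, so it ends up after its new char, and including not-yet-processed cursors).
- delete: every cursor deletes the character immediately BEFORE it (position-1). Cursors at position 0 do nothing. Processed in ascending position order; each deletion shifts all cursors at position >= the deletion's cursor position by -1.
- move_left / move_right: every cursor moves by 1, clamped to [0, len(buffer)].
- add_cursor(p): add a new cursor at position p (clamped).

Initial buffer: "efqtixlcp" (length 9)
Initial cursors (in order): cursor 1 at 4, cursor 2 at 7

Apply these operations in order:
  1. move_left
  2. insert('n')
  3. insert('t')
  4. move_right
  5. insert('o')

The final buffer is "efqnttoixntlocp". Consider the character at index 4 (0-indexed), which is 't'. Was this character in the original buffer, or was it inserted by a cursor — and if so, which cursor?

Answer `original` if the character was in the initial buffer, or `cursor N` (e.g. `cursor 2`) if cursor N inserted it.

After op 1 (move_left): buffer="efqtixlcp" (len 9), cursors c1@3 c2@6, authorship .........
After op 2 (insert('n')): buffer="efqntixnlcp" (len 11), cursors c1@4 c2@8, authorship ...1...2...
After op 3 (insert('t')): buffer="efqnttixntlcp" (len 13), cursors c1@5 c2@10, authorship ...11...22...
After op 4 (move_right): buffer="efqnttixntlcp" (len 13), cursors c1@6 c2@11, authorship ...11...22...
After op 5 (insert('o')): buffer="efqnttoixntlocp" (len 15), cursors c1@7 c2@13, authorship ...11.1..22.2..
Authorship (.=original, N=cursor N): . . . 1 1 . 1 . . 2 2 . 2 . .
Index 4: author = 1

Answer: cursor 1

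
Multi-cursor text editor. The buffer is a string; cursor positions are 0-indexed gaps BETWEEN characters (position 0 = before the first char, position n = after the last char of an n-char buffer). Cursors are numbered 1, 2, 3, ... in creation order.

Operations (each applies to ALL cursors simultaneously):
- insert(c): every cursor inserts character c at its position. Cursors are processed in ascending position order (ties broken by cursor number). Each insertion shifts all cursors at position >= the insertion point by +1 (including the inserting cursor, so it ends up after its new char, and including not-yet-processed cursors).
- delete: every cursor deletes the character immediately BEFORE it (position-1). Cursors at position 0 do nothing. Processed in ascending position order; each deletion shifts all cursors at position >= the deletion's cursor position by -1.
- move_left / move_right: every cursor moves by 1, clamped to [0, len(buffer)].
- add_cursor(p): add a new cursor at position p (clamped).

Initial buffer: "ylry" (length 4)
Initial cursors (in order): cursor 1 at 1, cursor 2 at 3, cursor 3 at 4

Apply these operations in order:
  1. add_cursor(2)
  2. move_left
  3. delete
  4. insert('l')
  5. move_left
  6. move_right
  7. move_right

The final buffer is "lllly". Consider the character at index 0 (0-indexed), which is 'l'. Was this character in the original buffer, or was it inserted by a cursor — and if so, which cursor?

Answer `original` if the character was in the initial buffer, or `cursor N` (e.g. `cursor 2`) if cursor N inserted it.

After op 1 (add_cursor(2)): buffer="ylry" (len 4), cursors c1@1 c4@2 c2@3 c3@4, authorship ....
After op 2 (move_left): buffer="ylry" (len 4), cursors c1@0 c4@1 c2@2 c3@3, authorship ....
After op 3 (delete): buffer="y" (len 1), cursors c1@0 c2@0 c3@0 c4@0, authorship .
After op 4 (insert('l')): buffer="lllly" (len 5), cursors c1@4 c2@4 c3@4 c4@4, authorship 1234.
After op 5 (move_left): buffer="lllly" (len 5), cursors c1@3 c2@3 c3@3 c4@3, authorship 1234.
After op 6 (move_right): buffer="lllly" (len 5), cursors c1@4 c2@4 c3@4 c4@4, authorship 1234.
After op 7 (move_right): buffer="lllly" (len 5), cursors c1@5 c2@5 c3@5 c4@5, authorship 1234.
Authorship (.=original, N=cursor N): 1 2 3 4 .
Index 0: author = 1

Answer: cursor 1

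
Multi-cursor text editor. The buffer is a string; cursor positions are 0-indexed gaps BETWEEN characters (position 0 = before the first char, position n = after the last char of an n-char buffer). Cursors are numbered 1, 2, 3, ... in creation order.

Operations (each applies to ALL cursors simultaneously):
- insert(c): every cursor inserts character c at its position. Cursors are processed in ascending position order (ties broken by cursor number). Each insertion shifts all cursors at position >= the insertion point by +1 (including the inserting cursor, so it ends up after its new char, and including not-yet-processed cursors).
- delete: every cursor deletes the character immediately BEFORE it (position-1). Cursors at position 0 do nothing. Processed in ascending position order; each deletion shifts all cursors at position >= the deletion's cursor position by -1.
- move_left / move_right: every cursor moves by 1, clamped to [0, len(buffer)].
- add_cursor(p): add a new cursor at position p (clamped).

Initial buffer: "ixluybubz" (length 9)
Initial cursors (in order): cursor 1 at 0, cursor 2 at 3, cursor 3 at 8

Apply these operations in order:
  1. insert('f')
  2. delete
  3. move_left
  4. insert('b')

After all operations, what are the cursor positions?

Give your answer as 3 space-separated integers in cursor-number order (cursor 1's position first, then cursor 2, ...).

After op 1 (insert('f')): buffer="fixlfuybubfz" (len 12), cursors c1@1 c2@5 c3@11, authorship 1...2.....3.
After op 2 (delete): buffer="ixluybubz" (len 9), cursors c1@0 c2@3 c3@8, authorship .........
After op 3 (move_left): buffer="ixluybubz" (len 9), cursors c1@0 c2@2 c3@7, authorship .........
After op 4 (insert('b')): buffer="bixbluybubbz" (len 12), cursors c1@1 c2@4 c3@10, authorship 1..2.....3..

Answer: 1 4 10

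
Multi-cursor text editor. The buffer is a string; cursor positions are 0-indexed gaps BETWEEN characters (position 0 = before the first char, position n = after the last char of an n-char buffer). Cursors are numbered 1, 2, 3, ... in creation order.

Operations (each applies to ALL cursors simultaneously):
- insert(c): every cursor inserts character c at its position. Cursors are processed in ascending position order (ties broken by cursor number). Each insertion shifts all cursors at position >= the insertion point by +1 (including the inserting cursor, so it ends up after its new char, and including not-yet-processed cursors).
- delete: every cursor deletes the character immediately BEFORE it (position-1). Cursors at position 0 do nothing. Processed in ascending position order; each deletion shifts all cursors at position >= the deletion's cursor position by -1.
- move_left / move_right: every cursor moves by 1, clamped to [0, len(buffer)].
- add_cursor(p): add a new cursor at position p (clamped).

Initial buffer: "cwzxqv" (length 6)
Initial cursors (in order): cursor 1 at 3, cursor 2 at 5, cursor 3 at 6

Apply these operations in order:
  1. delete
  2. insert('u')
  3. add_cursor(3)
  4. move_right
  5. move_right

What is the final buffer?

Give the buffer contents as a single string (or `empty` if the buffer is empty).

After op 1 (delete): buffer="cwx" (len 3), cursors c1@2 c2@3 c3@3, authorship ...
After op 2 (insert('u')): buffer="cwuxuu" (len 6), cursors c1@3 c2@6 c3@6, authorship ..1.23
After op 3 (add_cursor(3)): buffer="cwuxuu" (len 6), cursors c1@3 c4@3 c2@6 c3@6, authorship ..1.23
After op 4 (move_right): buffer="cwuxuu" (len 6), cursors c1@4 c4@4 c2@6 c3@6, authorship ..1.23
After op 5 (move_right): buffer="cwuxuu" (len 6), cursors c1@5 c4@5 c2@6 c3@6, authorship ..1.23

Answer: cwuxuu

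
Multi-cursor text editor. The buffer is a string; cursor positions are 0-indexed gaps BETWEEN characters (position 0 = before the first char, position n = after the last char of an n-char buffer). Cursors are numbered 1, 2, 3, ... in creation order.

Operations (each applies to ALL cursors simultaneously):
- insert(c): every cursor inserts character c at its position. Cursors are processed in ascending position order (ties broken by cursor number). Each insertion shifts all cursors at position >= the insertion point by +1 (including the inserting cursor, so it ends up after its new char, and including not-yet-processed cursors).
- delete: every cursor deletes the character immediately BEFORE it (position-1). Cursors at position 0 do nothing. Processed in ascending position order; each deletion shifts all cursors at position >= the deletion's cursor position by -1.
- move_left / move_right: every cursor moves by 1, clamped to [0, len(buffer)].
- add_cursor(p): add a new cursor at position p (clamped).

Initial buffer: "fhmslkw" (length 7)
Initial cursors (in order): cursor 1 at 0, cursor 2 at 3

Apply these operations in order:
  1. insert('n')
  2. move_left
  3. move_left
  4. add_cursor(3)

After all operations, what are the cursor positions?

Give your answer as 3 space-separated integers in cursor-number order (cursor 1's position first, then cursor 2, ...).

After op 1 (insert('n')): buffer="nfhmnslkw" (len 9), cursors c1@1 c2@5, authorship 1...2....
After op 2 (move_left): buffer="nfhmnslkw" (len 9), cursors c1@0 c2@4, authorship 1...2....
After op 3 (move_left): buffer="nfhmnslkw" (len 9), cursors c1@0 c2@3, authorship 1...2....
After op 4 (add_cursor(3)): buffer="nfhmnslkw" (len 9), cursors c1@0 c2@3 c3@3, authorship 1...2....

Answer: 0 3 3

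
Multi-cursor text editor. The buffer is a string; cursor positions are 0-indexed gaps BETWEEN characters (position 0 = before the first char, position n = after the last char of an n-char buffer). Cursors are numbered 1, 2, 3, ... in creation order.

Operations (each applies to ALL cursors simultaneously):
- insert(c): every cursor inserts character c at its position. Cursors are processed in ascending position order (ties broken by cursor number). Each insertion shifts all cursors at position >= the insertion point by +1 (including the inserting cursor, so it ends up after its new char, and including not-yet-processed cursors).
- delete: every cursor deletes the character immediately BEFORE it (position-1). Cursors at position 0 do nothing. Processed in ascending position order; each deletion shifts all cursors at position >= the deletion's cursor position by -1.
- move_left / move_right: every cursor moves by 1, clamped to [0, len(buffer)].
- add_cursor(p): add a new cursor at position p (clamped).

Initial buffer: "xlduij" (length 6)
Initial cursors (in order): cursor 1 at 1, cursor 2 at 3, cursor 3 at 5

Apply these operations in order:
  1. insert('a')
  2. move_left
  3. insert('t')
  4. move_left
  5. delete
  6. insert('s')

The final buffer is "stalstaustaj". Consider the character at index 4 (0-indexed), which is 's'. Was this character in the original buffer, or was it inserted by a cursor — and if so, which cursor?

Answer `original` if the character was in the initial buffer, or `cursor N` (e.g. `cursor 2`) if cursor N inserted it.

Answer: cursor 2

Derivation:
After op 1 (insert('a')): buffer="xaldauiaj" (len 9), cursors c1@2 c2@5 c3@8, authorship .1..2..3.
After op 2 (move_left): buffer="xaldauiaj" (len 9), cursors c1@1 c2@4 c3@7, authorship .1..2..3.
After op 3 (insert('t')): buffer="xtaldtauitaj" (len 12), cursors c1@2 c2@6 c3@10, authorship .11..22..33.
After op 4 (move_left): buffer="xtaldtauitaj" (len 12), cursors c1@1 c2@5 c3@9, authorship .11..22..33.
After op 5 (delete): buffer="taltautaj" (len 9), cursors c1@0 c2@3 c3@6, authorship 11.22.33.
After op 6 (insert('s')): buffer="stalstaustaj" (len 12), cursors c1@1 c2@5 c3@9, authorship 111.222.333.
Authorship (.=original, N=cursor N): 1 1 1 . 2 2 2 . 3 3 3 .
Index 4: author = 2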